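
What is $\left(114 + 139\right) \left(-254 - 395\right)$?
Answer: $-164197$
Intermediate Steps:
$\left(114 + 139\right) \left(-254 - 395\right) = 253 \left(-649\right) = -164197$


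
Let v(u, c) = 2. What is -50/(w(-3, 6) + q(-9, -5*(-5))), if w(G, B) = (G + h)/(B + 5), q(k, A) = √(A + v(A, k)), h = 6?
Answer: 275/543 - 3025*√3/543 ≈ -9.1426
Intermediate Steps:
q(k, A) = √(2 + A) (q(k, A) = √(A + 2) = √(2 + A))
w(G, B) = (6 + G)/(5 + B) (w(G, B) = (G + 6)/(B + 5) = (6 + G)/(5 + B))
-50/(w(-3, 6) + q(-9, -5*(-5))) = -50/((6 - 3)/(5 + 6) + √(2 - 5*(-5))) = -50/(3/11 + √(2 + 25)) = -50/((1/11)*3 + √27) = -50/(3/11 + 3*√3)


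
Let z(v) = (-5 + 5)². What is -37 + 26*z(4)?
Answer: -37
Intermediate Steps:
z(v) = 0 (z(v) = 0² = 0)
-37 + 26*z(4) = -37 + 26*0 = -37 + 0 = -37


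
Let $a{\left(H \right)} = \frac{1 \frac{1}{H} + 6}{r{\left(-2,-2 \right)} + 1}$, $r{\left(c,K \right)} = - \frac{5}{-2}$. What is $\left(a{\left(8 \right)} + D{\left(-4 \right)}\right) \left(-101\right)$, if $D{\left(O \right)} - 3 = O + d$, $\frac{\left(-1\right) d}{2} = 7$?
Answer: $\frac{5353}{4} \approx 1338.3$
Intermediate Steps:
$d = -14$ ($d = \left(-2\right) 7 = -14$)
$r{\left(c,K \right)} = \frac{5}{2}$ ($r{\left(c,K \right)} = \left(-5\right) \left(- \frac{1}{2}\right) = \frac{5}{2}$)
$a{\left(H \right)} = \frac{12}{7} + \frac{2}{7 H}$ ($a{\left(H \right)} = \frac{1 \frac{1}{H} + 6}{\frac{5}{2} + 1} = \frac{\frac{1}{H} + 6}{\frac{7}{2}} = \left(6 + \frac{1}{H}\right) \frac{2}{7} = \frac{12}{7} + \frac{2}{7 H}$)
$D{\left(O \right)} = -11 + O$ ($D{\left(O \right)} = 3 + \left(O - 14\right) = 3 + \left(-14 + O\right) = -11 + O$)
$\left(a{\left(8 \right)} + D{\left(-4 \right)}\right) \left(-101\right) = \left(\frac{2 \left(1 + 6 \cdot 8\right)}{7 \cdot 8} - 15\right) \left(-101\right) = \left(\frac{2}{7} \cdot \frac{1}{8} \left(1 + 48\right) - 15\right) \left(-101\right) = \left(\frac{2}{7} \cdot \frac{1}{8} \cdot 49 - 15\right) \left(-101\right) = \left(\frac{7}{4} - 15\right) \left(-101\right) = \left(- \frac{53}{4}\right) \left(-101\right) = \frac{5353}{4}$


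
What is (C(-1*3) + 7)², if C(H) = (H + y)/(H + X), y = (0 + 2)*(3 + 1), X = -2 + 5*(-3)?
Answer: 729/16 ≈ 45.563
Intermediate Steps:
X = -17 (X = -2 - 15 = -17)
y = 8 (y = 2*4 = 8)
C(H) = (8 + H)/(-17 + H) (C(H) = (H + 8)/(H - 17) = (8 + H)/(-17 + H))
(C(-1*3) + 7)² = ((8 - 1*3)/(-17 - 1*3) + 7)² = ((8 - 3)/(-17 - 3) + 7)² = (5/(-20) + 7)² = (-1/20*5 + 7)² = (-¼ + 7)² = (27/4)² = 729/16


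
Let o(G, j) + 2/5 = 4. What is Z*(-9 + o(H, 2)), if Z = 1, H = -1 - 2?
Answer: -27/5 ≈ -5.4000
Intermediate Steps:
H = -3
o(G, j) = 18/5 (o(G, j) = -⅖ + 4 = 18/5)
Z*(-9 + o(H, 2)) = 1*(-9 + 18/5) = 1*(-27/5) = -27/5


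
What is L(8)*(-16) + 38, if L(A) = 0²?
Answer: 38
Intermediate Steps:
L(A) = 0
L(8)*(-16) + 38 = 0*(-16) + 38 = 0 + 38 = 38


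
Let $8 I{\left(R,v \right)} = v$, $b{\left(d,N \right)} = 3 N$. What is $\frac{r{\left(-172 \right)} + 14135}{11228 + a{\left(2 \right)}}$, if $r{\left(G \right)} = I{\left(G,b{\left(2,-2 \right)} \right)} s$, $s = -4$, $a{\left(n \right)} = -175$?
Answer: $\frac{14138}{11053} \approx 1.2791$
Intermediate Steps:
$I{\left(R,v \right)} = \frac{v}{8}$
$r{\left(G \right)} = 3$ ($r{\left(G \right)} = \frac{3 \left(-2\right)}{8} \left(-4\right) = \frac{1}{8} \left(-6\right) \left(-4\right) = \left(- \frac{3}{4}\right) \left(-4\right) = 3$)
$\frac{r{\left(-172 \right)} + 14135}{11228 + a{\left(2 \right)}} = \frac{3 + 14135}{11228 - 175} = \frac{14138}{11053}$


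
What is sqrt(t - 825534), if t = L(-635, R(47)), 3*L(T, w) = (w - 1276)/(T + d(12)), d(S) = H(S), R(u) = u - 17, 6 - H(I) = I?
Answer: 2*I*sqrt(763190930757)/1923 ≈ 908.59*I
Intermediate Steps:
H(I) = 6 - I
R(u) = -17 + u
d(S) = 6 - S
L(T, w) = (-1276 + w)/(3*(-6 + T)) (L(T, w) = ((w - 1276)/(T + (6 - 1*12)))/3 = ((-1276 + w)/(T + (6 - 12)))/3 = ((-1276 + w)/(T - 6))/3 = ((-1276 + w)/(-6 + T))/3 = (-1276 + w)/(3*(-6 + T)))
t = 1246/1923 (t = (-1276 + (-17 + 47))/(3*(-6 - 635)) = (1/3)*(-1276 + 30)/(-641) = (1/3)*(-1/641)*(-1246) = 1246/1923 ≈ 0.64795)
sqrt(t - 825534) = sqrt(1246/1923 - 825534) = sqrt(-1587500636/1923) = 2*I*sqrt(763190930757)/1923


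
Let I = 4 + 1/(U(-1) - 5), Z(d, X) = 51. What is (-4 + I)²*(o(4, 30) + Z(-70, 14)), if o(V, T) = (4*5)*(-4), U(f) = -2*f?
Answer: -29/9 ≈ -3.2222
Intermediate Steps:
I = 11/3 (I = 4 + 1/(-2*(-1) - 5) = 4 + 1/(2 - 5) = 4 + 1/(-3) = 4 - ⅓ = 11/3 ≈ 3.6667)
o(V, T) = -80 (o(V, T) = 20*(-4) = -80)
(-4 + I)²*(o(4, 30) + Z(-70, 14)) = (-4 + 11/3)²*(-80 + 51) = (-⅓)²*(-29) = (⅑)*(-29) = -29/9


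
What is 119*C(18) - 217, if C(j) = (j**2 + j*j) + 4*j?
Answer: 85463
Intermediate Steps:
C(j) = 2*j**2 + 4*j (C(j) = (j**2 + j**2) + 4*j = 2*j**2 + 4*j)
119*C(18) - 217 = 119*(2*18*(2 + 18)) - 217 = 119*(2*18*20) - 217 = 119*720 - 217 = 85680 - 217 = 85463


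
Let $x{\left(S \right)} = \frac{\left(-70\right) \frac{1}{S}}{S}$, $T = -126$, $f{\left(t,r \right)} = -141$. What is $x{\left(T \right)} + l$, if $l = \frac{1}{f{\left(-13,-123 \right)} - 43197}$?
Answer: $- \frac{18152}{4095441} \approx -0.0044322$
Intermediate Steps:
$l = - \frac{1}{43338}$ ($l = \frac{1}{-141 - 43197} = \frac{1}{-43338} = - \frac{1}{43338} \approx -2.3074 \cdot 10^{-5}$)
$x{\left(S \right)} = - \frac{70}{S^{2}}$
$x{\left(T \right)} + l = - \frac{70}{15876} - \frac{1}{43338} = \left(-70\right) \frac{1}{15876} - \frac{1}{43338} = - \frac{5}{1134} - \frac{1}{43338} = - \frac{18152}{4095441}$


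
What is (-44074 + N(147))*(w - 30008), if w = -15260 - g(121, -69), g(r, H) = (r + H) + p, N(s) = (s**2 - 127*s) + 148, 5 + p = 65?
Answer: 1859944680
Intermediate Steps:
p = 60 (p = -5 + 65 = 60)
N(s) = 148 + s**2 - 127*s
g(r, H) = 60 + H + r (g(r, H) = (r + H) + 60 = (H + r) + 60 = 60 + H + r)
w = -15372 (w = -15260 - (60 - 69 + 121) = -15260 - 1*112 = -15260 - 112 = -15372)
(-44074 + N(147))*(w - 30008) = (-44074 + (148 + 147**2 - 127*147))*(-15372 - 30008) = (-44074 + (148 + 21609 - 18669))*(-45380) = (-44074 + 3088)*(-45380) = -40986*(-45380) = 1859944680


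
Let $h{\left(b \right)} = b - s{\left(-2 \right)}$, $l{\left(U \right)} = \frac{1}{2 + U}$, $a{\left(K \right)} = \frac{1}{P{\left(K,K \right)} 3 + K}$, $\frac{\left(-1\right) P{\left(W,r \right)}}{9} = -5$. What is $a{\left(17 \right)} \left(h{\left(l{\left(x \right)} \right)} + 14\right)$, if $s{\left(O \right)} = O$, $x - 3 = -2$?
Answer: $\frac{49}{456} \approx 0.10746$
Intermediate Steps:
$x = 1$ ($x = 3 - 2 = 1$)
$P{\left(W,r \right)} = 45$ ($P{\left(W,r \right)} = \left(-9\right) \left(-5\right) = 45$)
$a{\left(K \right)} = \frac{1}{135 + K}$ ($a{\left(K \right)} = \frac{1}{45 \cdot 3 + K} = \frac{1}{135 + K}$)
$h{\left(b \right)} = 2 + b$ ($h{\left(b \right)} = b - -2 = b + 2 = 2 + b$)
$a{\left(17 \right)} \left(h{\left(l{\left(x \right)} \right)} + 14\right) = \frac{\left(2 + \frac{1}{2 + 1}\right) + 14}{135 + 17} = \frac{\left(2 + \frac{1}{3}\right) + 14}{152} = \frac{\frac{7}{3} + 14}{152} = \frac{1}{152} \cdot \frac{49}{3} = \frac{49}{456}$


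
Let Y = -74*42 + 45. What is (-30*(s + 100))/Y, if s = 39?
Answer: 1390/1021 ≈ 1.3614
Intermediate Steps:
Y = -3063 (Y = -3108 + 45 = -3063)
(-30*(s + 100))/Y = -30*(39 + 100)/(-3063) = -30*139*(-1/3063) = -4170*(-1/3063) = 1390/1021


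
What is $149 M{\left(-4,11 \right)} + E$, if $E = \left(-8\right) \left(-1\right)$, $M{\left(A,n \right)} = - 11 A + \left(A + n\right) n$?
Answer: $18037$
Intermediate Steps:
$M{\left(A,n \right)} = - 11 A + n \left(A + n\right)$
$E = 8$
$149 M{\left(-4,11 \right)} + E = 149 \left(11^{2} - -44 - 44\right) + 8 = 149 \left(121 + 44 - 44\right) + 8 = 149 \cdot 121 + 8 = 18029 + 8 = 18037$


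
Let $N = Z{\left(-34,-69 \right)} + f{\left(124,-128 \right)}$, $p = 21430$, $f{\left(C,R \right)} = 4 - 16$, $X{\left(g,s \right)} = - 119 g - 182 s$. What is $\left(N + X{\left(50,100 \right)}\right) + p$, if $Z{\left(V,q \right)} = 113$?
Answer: $-2619$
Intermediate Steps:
$X{\left(g,s \right)} = - 182 s - 119 g$
$f{\left(C,R \right)} = -12$ ($f{\left(C,R \right)} = 4 - 16 = -12$)
$N = 101$ ($N = 113 - 12 = 101$)
$\left(N + X{\left(50,100 \right)}\right) + p = \left(101 - 24150\right) + 21430 = -24049 + 21430 = -2619$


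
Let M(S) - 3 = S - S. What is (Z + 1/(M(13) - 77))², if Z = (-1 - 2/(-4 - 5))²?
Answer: 12567025/35928036 ≈ 0.34978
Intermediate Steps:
M(S) = 3 (M(S) = 3 + (S - S) = 3 + 0 = 3)
Z = 49/81 (Z = (-1 - 2/(-9))² = (-1 - 2*(-⅑))² = (-1 + 2/9)² = (-7/9)² = 49/81 ≈ 0.60494)
(Z + 1/(M(13) - 77))² = (49/81 + 1/(3 - 77))² = (49/81 + 1/(-74))² = (49/81 - 1/74)² = (3545/5994)² = 12567025/35928036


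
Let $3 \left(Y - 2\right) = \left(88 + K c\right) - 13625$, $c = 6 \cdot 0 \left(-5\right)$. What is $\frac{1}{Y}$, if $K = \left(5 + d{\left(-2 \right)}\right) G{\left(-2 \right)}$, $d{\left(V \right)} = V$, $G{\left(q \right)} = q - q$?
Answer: $- \frac{3}{13531} \approx -0.00022171$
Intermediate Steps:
$G{\left(q \right)} = 0$
$c = 0$ ($c = 0 \left(-5\right) = 0$)
$K = 0$ ($K = \left(5 - 2\right) 0 = 3 \cdot 0 = 0$)
$Y = - \frac{13531}{3}$ ($Y = 2 + \frac{\left(88 + 0 \cdot 0\right) - 13625}{3} = 2 + \frac{\left(88 + 0\right) - 13625}{3} = 2 + \frac{88 - 13625}{3} = 2 + \frac{1}{3} \left(-13537\right) = 2 - \frac{13537}{3} = - \frac{13531}{3} \approx -4510.3$)
$\frac{1}{Y} = \frac{1}{- \frac{13531}{3}} = - \frac{3}{13531}$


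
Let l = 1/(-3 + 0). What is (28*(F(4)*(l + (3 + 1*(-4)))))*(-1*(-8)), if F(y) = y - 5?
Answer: 896/3 ≈ 298.67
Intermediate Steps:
l = -1/3 (l = 1/(-3) = -1/3 ≈ -0.33333)
F(y) = -5 + y
(28*(F(4)*(l + (3 + 1*(-4)))))*(-1*(-8)) = (28*((-5 + 4)*(-1/3 + (3 + 1*(-4)))))*(-1*(-8)) = (28*(-(-1/3 + (3 - 4))))*8 = (28*(-(-1/3 - 1)))*8 = (28*(-1*(-4/3)))*8 = (28*(4/3))*8 = (112/3)*8 = 896/3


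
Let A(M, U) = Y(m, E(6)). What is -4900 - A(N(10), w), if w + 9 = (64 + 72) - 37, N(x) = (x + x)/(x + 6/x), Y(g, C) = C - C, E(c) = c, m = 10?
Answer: -4900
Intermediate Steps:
Y(g, C) = 0
N(x) = 2*x/(x + 6/x) (N(x) = (2*x)/(x + 6/x) = 2*x/(x + 6/x))
w = 90 (w = -9 + ((64 + 72) - 37) = -9 + (136 - 37) = -9 + 99 = 90)
A(M, U) = 0
-4900 - A(N(10), w) = -4900 - 1*0 = -4900 + 0 = -4900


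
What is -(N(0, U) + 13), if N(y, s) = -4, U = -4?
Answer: -9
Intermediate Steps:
-(N(0, U) + 13) = -(-4 + 13) = -1*9 = -9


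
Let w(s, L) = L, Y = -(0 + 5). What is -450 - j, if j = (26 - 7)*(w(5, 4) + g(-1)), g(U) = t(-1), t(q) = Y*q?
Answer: -621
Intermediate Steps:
Y = -5 (Y = -1*5 = -5)
t(q) = -5*q
g(U) = 5 (g(U) = -5*(-1) = 5)
j = 171 (j = (26 - 7)*(4 + 5) = 19*9 = 171)
-450 - j = -450 - 1*171 = -450 - 171 = -621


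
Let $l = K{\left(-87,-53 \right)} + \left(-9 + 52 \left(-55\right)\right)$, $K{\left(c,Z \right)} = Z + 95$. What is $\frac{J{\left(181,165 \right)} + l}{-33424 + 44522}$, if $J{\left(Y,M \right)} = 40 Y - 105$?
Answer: $\frac{2154}{5549} \approx 0.38818$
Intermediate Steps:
$J{\left(Y,M \right)} = -105 + 40 Y$
$K{\left(c,Z \right)} = 95 + Z$
$l = -2827$ ($l = \left(95 - 53\right) + \left(-9 + 52 \left(-55\right)\right) = 42 - 2869 = -2827$)
$\frac{J{\left(181,165 \right)} + l}{-33424 + 44522} = \frac{\left(-105 + 40 \cdot 181\right) - 2827}{-33424 + 44522} = \frac{\left(-105 + 7240\right) - 2827}{11098} = \left(7135 - 2827\right) \frac{1}{11098} = 4308 \cdot \frac{1}{11098} = \frac{2154}{5549}$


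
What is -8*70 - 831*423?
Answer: -352073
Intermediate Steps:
-8*70 - 831*423 = -560 - 351513 = -352073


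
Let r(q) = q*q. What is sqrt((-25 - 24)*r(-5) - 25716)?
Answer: I*sqrt(26941) ≈ 164.14*I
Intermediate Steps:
r(q) = q**2
sqrt((-25 - 24)*r(-5) - 25716) = sqrt((-25 - 24)*(-5)**2 - 25716) = sqrt(-49*25 - 25716) = sqrt(-1225 - 25716) = sqrt(-26941) = I*sqrt(26941)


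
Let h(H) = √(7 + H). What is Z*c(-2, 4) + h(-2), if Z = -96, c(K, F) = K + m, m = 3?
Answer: -96 + √5 ≈ -93.764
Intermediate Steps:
c(K, F) = 3 + K (c(K, F) = K + 3 = 3 + K)
Z*c(-2, 4) + h(-2) = -96*(3 - 2) + √(7 - 2) = -96*1 + √5 = -96 + √5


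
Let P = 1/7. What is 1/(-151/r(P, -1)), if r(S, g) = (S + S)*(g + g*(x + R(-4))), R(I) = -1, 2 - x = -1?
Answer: 6/1057 ≈ 0.0056764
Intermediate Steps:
x = 3 (x = 2 - 1*(-1) = 2 + 1 = 3)
P = 1/7 ≈ 0.14286
r(S, g) = 6*S*g (r(S, g) = (S + S)*(g + g*(3 - 1)) = (2*S)*(g + g*2) = (2*S)*(g + 2*g) = (2*S)*(3*g) = 6*S*g)
1/(-151/r(P, -1)) = 1/(-151/(6*(1/7)*(-1))) = 1/(-151/(-6/7)) = 1/(-151*(-7/6)) = 1/(1057/6) = 6/1057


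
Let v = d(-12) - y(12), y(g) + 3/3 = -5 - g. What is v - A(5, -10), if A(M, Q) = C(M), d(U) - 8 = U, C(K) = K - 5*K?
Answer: 34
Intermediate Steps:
C(K) = -4*K
y(g) = -6 - g (y(g) = -1 + (-5 - g) = -6 - g)
d(U) = 8 + U
A(M, Q) = -4*M
v = 14 (v = (8 - 12) - (-6 - 1*12) = -4 - (-6 - 12) = -4 - 1*(-18) = -4 + 18 = 14)
v - A(5, -10) = 14 - (-4)*5 = 14 - 1*(-20) = 14 + 20 = 34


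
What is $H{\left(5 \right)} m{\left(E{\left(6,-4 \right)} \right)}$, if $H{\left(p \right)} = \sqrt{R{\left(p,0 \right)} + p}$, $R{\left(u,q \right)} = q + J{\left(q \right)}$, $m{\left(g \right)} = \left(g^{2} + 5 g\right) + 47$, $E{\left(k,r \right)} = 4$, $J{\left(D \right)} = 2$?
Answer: $83 \sqrt{7} \approx 219.6$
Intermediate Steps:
$m{\left(g \right)} = 47 + g^{2} + 5 g$
$R{\left(u,q \right)} = 2 + q$ ($R{\left(u,q \right)} = q + 2 = 2 + q$)
$H{\left(p \right)} = \sqrt{2 + p}$ ($H{\left(p \right)} = \sqrt{\left(2 + 0\right) + p} = \sqrt{2 + p}$)
$H{\left(5 \right)} m{\left(E{\left(6,-4 \right)} \right)} = \sqrt{2 + 5} \left(47 + 4^{2} + 5 \cdot 4\right) = \sqrt{7} \left(47 + 16 + 20\right) = \sqrt{7} \cdot 83 = 83 \sqrt{7}$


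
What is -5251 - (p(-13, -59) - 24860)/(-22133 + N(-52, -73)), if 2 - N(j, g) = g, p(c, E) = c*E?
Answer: -115850651/22058 ≈ -5252.1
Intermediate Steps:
p(c, E) = E*c
N(j, g) = 2 - g
-5251 - (p(-13, -59) - 24860)/(-22133 + N(-52, -73)) = -5251 - (-59*(-13) - 24860)/(-22133 + (2 - 1*(-73))) = -5251 - (767 - 24860)/(-22133 + (2 + 73)) = -5251 - (-24093)/(-22133 + 75) = -5251 - (-24093)/(-22058) = -5251 - (-24093)*(-1)/22058 = -5251 - 1*24093/22058 = -5251 - 24093/22058 = -115850651/22058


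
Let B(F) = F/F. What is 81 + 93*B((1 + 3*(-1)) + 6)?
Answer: 174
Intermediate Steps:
B(F) = 1
81 + 93*B((1 + 3*(-1)) + 6) = 81 + 93*1 = 81 + 93 = 174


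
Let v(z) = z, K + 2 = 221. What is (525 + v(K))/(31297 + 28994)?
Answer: 248/20097 ≈ 0.012340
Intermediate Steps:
K = 219 (K = -2 + 221 = 219)
(525 + v(K))/(31297 + 28994) = (525 + 219)/(31297 + 28994) = 744/60291 = 744*(1/60291) = 248/20097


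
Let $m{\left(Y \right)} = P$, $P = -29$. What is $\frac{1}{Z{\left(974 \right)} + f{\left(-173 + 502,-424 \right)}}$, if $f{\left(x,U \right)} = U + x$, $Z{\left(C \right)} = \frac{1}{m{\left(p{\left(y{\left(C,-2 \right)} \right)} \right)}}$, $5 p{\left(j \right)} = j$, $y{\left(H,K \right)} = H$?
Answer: $- \frac{29}{2756} \approx -0.010522$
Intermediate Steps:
$p{\left(j \right)} = \frac{j}{5}$
$m{\left(Y \right)} = -29$
$Z{\left(C \right)} = - \frac{1}{29}$ ($Z{\left(C \right)} = \frac{1}{-29} = - \frac{1}{29}$)
$\frac{1}{Z{\left(974 \right)} + f{\left(-173 + 502,-424 \right)}} = \frac{1}{- \frac{1}{29} + \left(-424 + \left(-173 + 502\right)\right)} = \frac{1}{- \frac{1}{29} + \left(-424 + 329\right)} = \frac{1}{- \frac{1}{29} - 95} = \frac{1}{- \frac{2756}{29}} = - \frac{29}{2756}$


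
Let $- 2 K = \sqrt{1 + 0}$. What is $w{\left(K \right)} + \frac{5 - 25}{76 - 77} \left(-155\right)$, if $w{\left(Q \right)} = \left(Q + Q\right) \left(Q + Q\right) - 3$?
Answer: $-3102$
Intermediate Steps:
$K = - \frac{1}{2}$ ($K = - \frac{\sqrt{1 + 0}}{2} = - \frac{\sqrt{1}}{2} = \left(- \frac{1}{2}\right) 1 = - \frac{1}{2} \approx -0.5$)
$w{\left(Q \right)} = -3 + 4 Q^{2}$ ($w{\left(Q \right)} = 2 Q 2 Q - 3 = 4 Q^{2} - 3 = -3 + 4 Q^{2}$)
$w{\left(K \right)} + \frac{5 - 25}{76 - 77} \left(-155\right) = \left(-3 + 4 \left(- \frac{1}{2}\right)^{2}\right) + \frac{5 - 25}{76 - 77} \left(-155\right) = \left(-3 + 4 \cdot \frac{1}{4}\right) + - \frac{20}{-1} \left(-155\right) = \left(-3 + 1\right) + \left(-20\right) \left(-1\right) \left(-155\right) = -2 + 20 \left(-155\right) = -2 - 3100 = -3102$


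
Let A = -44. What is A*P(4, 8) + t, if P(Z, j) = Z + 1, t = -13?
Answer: -233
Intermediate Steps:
P(Z, j) = 1 + Z
A*P(4, 8) + t = -44*(1 + 4) - 13 = -44*5 - 13 = -220 - 13 = -233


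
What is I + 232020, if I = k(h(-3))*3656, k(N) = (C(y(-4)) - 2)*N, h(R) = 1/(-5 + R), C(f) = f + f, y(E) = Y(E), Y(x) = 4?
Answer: 229278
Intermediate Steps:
y(E) = 4
C(f) = 2*f
k(N) = 6*N (k(N) = (2*4 - 2)*N = (8 - 2)*N = 6*N)
I = -2742 (I = (6/(-5 - 3))*3656 = (6/(-8))*3656 = (6*(-⅛))*3656 = -¾*3656 = -2742)
I + 232020 = -2742 + 232020 = 229278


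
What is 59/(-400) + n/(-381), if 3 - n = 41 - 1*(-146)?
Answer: 51121/152400 ≈ 0.33544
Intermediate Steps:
n = -184 (n = 3 - (41 - 1*(-146)) = 3 - (41 + 146) = 3 - 1*187 = 3 - 187 = -184)
59/(-400) + n/(-381) = 59/(-400) - 184/(-381) = 59*(-1/400) - 184*(-1/381) = -59/400 + 184/381 = 51121/152400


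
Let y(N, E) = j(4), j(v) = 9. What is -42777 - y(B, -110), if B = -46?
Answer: -42786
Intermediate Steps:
y(N, E) = 9
-42777 - y(B, -110) = -42777 - 1*9 = -42777 - 9 = -42786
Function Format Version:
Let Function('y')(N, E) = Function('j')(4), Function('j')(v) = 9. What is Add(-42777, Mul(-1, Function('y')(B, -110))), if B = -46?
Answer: -42786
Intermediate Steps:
Function('y')(N, E) = 9
Add(-42777, Mul(-1, Function('y')(B, -110))) = Add(-42777, Mul(-1, 9)) = Add(-42777, -9) = -42786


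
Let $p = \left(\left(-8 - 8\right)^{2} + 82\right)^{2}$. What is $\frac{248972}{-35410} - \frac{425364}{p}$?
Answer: $- \frac{5438212051}{505672505} \approx -10.754$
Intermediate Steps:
$p = 114244$ ($p = \left(\left(-16\right)^{2} + 82\right)^{2} = \left(256 + 82\right)^{2} = 338^{2} = 114244$)
$\frac{248972}{-35410} - \frac{425364}{p} = \frac{248972}{-35410} - \frac{425364}{114244} = 248972 \left(- \frac{1}{35410}\right) - \frac{106341}{28561} = - \frac{124486}{17705} - \frac{106341}{28561} = - \frac{5438212051}{505672505}$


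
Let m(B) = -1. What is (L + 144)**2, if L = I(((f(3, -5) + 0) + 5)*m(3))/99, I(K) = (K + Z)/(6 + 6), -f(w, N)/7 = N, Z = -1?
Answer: 29251602961/1411344 ≈ 20726.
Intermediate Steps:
f(w, N) = -7*N
I(K) = -1/12 + K/12 (I(K) = (K - 1)/(6 + 6) = (-1 + K)/12 = (-1 + K)*(1/12) = -1/12 + K/12)
L = -41/1188 (L = (-1/12 + (((-7*(-5) + 0) + 5)*(-1))/12)/99 = (-1/12 + (((35 + 0) + 5)*(-1))/12)*(1/99) = (-1/12 + ((35 + 5)*(-1))/12)*(1/99) = (-1/12 + (40*(-1))/12)*(1/99) = (-1/12 + (1/12)*(-40))*(1/99) = (-1/12 - 10/3)*(1/99) = -41/12*1/99 = -41/1188 ≈ -0.034512)
(L + 144)**2 = (-41/1188 + 144)**2 = (171031/1188)**2 = 29251602961/1411344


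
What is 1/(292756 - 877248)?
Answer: -1/584492 ≈ -1.7109e-6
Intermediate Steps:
1/(292756 - 877248) = 1/(-584492) = -1/584492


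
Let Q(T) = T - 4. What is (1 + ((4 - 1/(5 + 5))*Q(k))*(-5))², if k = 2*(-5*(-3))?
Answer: 256036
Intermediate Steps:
k = 30 (k = 2*15 = 30)
Q(T) = -4 + T
(1 + ((4 - 1/(5 + 5))*Q(k))*(-5))² = (1 + ((4 - 1/(5 + 5))*(-4 + 30))*(-5))² = (1 + ((4 - 1/10)*26)*(-5))² = (1 + ((4 - 1*⅒)*26)*(-5))² = (1 + ((4 - ⅒)*26)*(-5))² = (1 + ((39/10)*26)*(-5))² = (1 + (507/5)*(-5))² = (1 - 507)² = (-506)² = 256036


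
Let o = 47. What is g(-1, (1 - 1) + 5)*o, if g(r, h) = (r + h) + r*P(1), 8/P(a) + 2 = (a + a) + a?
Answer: -188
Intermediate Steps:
P(a) = 8/(-2 + 3*a) (P(a) = 8/(-2 + ((a + a) + a)) = 8/(-2 + (2*a + a)) = 8/(-2 + 3*a))
g(r, h) = h + 9*r (g(r, h) = (r + h) + r*(8/(-2 + 3*1)) = (h + r) + r*(8/(-2 + 3)) = (h + r) + r*(8/1) = (h + r) + r*(8*1) = (h + r) + r*8 = (h + r) + 8*r = h + 9*r)
g(-1, (1 - 1) + 5)*o = (((1 - 1) + 5) + 9*(-1))*47 = ((0 + 5) - 9)*47 = (5 - 9)*47 = -4*47 = -188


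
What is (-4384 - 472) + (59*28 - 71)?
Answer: -3275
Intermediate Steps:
(-4384 - 472) + (59*28 - 71) = -4856 + (1652 - 71) = -4856 + 1581 = -3275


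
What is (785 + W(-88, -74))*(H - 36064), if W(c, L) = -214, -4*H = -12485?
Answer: -75241241/4 ≈ -1.8810e+7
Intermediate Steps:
H = 12485/4 (H = -1/4*(-12485) = 12485/4 ≈ 3121.3)
(785 + W(-88, -74))*(H - 36064) = (785 - 214)*(12485/4 - 36064) = 571*(-131771/4) = -75241241/4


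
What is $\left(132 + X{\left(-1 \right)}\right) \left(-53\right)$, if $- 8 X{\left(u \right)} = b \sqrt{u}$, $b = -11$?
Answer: $-6996 - \frac{583 i}{8} \approx -6996.0 - 72.875 i$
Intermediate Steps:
$X{\left(u \right)} = \frac{11 \sqrt{u}}{8}$ ($X{\left(u \right)} = - \frac{\left(-11\right) \sqrt{u}}{8} = \frac{11 \sqrt{u}}{8}$)
$\left(132 + X{\left(-1 \right)}\right) \left(-53\right) = \left(132 + \frac{11 \sqrt{-1}}{8}\right) \left(-53\right) = \left(132 + \frac{11 i}{8}\right) \left(-53\right) = -6996 - \frac{583 i}{8}$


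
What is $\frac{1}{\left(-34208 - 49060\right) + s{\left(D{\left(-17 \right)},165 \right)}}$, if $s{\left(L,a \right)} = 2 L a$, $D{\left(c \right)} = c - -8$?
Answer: $- \frac{1}{86238} \approx -1.1596 \cdot 10^{-5}$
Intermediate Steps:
$D{\left(c \right)} = 8 + c$ ($D{\left(c \right)} = c + 8 = 8 + c$)
$s{\left(L,a \right)} = 2 L a$
$\frac{1}{\left(-34208 - 49060\right) + s{\left(D{\left(-17 \right)},165 \right)}} = \frac{1}{\left(-34208 - 49060\right) + 2 \left(8 - 17\right) 165} = \frac{1}{-83268 + 2 \left(-9\right) 165} = \frac{1}{-83268 - 2970} = \frac{1}{-86238} = - \frac{1}{86238}$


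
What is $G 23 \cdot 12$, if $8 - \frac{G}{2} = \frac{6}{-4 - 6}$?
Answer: $\frac{23736}{5} \approx 4747.2$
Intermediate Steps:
$G = \frac{86}{5}$ ($G = 16 - 2 \frac{6}{-4 - 6} = 16 - 2 \frac{6}{-10} = 16 - 2 \cdot 6 \left(- \frac{1}{10}\right) = 16 - - \frac{6}{5} = 16 + \frac{6}{5} = \frac{86}{5} \approx 17.2$)
$G 23 \cdot 12 = \frac{86}{5} \cdot 23 \cdot 12 = \frac{1978}{5} \cdot 12 = \frac{23736}{5}$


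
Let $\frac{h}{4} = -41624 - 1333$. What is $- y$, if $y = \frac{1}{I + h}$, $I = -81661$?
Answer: $\frac{1}{253489} \approx 3.9449 \cdot 10^{-6}$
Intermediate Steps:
$h = -171828$ ($h = 4 \left(-41624 - 1333\right) = 4 \left(-42957\right) = -171828$)
$y = - \frac{1}{253489}$ ($y = \frac{1}{-81661 - 171828} = \frac{1}{-253489} = - \frac{1}{253489} \approx -3.9449 \cdot 10^{-6}$)
$- y = \left(-1\right) \left(- \frac{1}{253489}\right) = \frac{1}{253489}$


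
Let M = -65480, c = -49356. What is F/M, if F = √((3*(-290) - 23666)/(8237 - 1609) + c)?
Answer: -I*√135524416082/108500360 ≈ -0.0033929*I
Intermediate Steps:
F = I*√135524416082/1657 (F = √((3*(-290) - 23666)/(8237 - 1609) - 49356) = √((-870 - 23666)/6628 - 49356) = √(-24536*1/6628 - 49356) = √(-6134/1657 - 49356) = √(-81789026/1657) = I*√135524416082/1657 ≈ 222.17*I)
F/M = (I*√135524416082/1657)/(-65480) = (I*√135524416082/1657)*(-1/65480) = -I*√135524416082/108500360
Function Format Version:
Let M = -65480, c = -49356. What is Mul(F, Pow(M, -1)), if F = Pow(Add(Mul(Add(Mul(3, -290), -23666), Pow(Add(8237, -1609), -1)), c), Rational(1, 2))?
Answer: Mul(Rational(-1, 108500360), I, Pow(135524416082, Rational(1, 2))) ≈ Mul(-0.0033929, I)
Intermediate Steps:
F = Mul(Rational(1, 1657), I, Pow(135524416082, Rational(1, 2))) (F = Pow(Add(Mul(Add(Mul(3, -290), -23666), Pow(Add(8237, -1609), -1)), -49356), Rational(1, 2)) = Pow(Add(Mul(Add(-870, -23666), Pow(6628, -1)), -49356), Rational(1, 2)) = Pow(Add(Mul(-24536, Rational(1, 6628)), -49356), Rational(1, 2)) = Pow(Add(Rational(-6134, 1657), -49356), Rational(1, 2)) = Pow(Rational(-81789026, 1657), Rational(1, 2)) = Mul(Rational(1, 1657), I, Pow(135524416082, Rational(1, 2))) ≈ Mul(222.17, I))
Mul(F, Pow(M, -1)) = Mul(Mul(Rational(1, 1657), I, Pow(135524416082, Rational(1, 2))), Pow(-65480, -1)) = Mul(Mul(Rational(1, 1657), I, Pow(135524416082, Rational(1, 2))), Rational(-1, 65480)) = Mul(Rational(-1, 108500360), I, Pow(135524416082, Rational(1, 2)))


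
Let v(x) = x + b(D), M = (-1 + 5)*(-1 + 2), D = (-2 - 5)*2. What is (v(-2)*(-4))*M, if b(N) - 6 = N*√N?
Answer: -64 + 224*I*√14 ≈ -64.0 + 838.13*I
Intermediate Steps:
D = -14 (D = -7*2 = -14)
M = 4 (M = 4*1 = 4)
b(N) = 6 + N^(3/2) (b(N) = 6 + N*√N = 6 + N^(3/2))
v(x) = 6 + x - 14*I*√14 (v(x) = x + (6 + (-14)^(3/2)) = x + (6 - 14*I*√14) = 6 + x - 14*I*√14)
(v(-2)*(-4))*M = ((6 - 2 - 14*I*√14)*(-4))*4 = ((4 - 14*I*√14)*(-4))*4 = (-16 + 56*I*√14)*4 = -64 + 224*I*√14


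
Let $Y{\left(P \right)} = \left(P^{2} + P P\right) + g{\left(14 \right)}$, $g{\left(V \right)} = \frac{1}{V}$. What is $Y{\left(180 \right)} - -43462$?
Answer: $\frac{1515669}{14} \approx 1.0826 \cdot 10^{5}$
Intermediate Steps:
$Y{\left(P \right)} = \frac{1}{14} + 2 P^{2}$ ($Y{\left(P \right)} = \left(P^{2} + P P\right) + \frac{1}{14} = \left(P^{2} + P^{2}\right) + \frac{1}{14} = 2 P^{2} + \frac{1}{14} = \frac{1}{14} + 2 P^{2}$)
$Y{\left(180 \right)} - -43462 = \left(\frac{1}{14} + 2 \cdot 180^{2}\right) - -43462 = \left(\frac{1}{14} + 2 \cdot 32400\right) + 43462 = \left(\frac{1}{14} + 64800\right) + 43462 = \frac{907201}{14} + 43462 = \frac{1515669}{14}$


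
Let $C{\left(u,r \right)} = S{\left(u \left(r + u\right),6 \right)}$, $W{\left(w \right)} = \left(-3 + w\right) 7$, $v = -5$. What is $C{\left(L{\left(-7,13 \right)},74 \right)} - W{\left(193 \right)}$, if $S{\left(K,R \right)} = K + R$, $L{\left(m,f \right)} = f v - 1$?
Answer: $-1852$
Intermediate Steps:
$L{\left(m,f \right)} = -1 - 5 f$ ($L{\left(m,f \right)} = f \left(-5\right) - 1 = - 5 f - 1 = -1 - 5 f$)
$W{\left(w \right)} = -21 + 7 w$
$C{\left(u,r \right)} = 6 + u \left(r + u\right)$ ($C{\left(u,r \right)} = u \left(r + u\right) + 6 = 6 + u \left(r + u\right)$)
$C{\left(L{\left(-7,13 \right)},74 \right)} - W{\left(193 \right)} = \left(6 + \left(-1 - 65\right) \left(74 - 66\right)\right) - \left(-21 + 7 \cdot 193\right) = \left(6 + \left(-1 - 65\right) \left(74 - 66\right)\right) - \left(-21 + 1351\right) = \left(6 - 66 \left(74 - 66\right)\right) - 1330 = \left(6 - 528\right) - 1330 = -522 - 1330 = -1852$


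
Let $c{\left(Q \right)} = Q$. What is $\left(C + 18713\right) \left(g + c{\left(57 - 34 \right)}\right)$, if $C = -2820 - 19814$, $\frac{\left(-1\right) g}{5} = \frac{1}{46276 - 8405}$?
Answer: $- \frac{3415300788}{37871} \approx -90183.0$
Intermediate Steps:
$g = - \frac{5}{37871}$ ($g = - \frac{5}{46276 - 8405} = - \frac{5}{37871} \approx -0.00013203$)
$C = -22634$
$\left(C + 18713\right) \left(g + c{\left(57 - 34 \right)}\right) = \left(-22634 + 18713\right) \left(- \frac{5}{37871} + \left(57 - 34\right)\right) = - 3921 \left(- \frac{5}{37871} + \left(57 - 34\right)\right) = - 3921 \left(- \frac{5}{37871} + 23\right) = \left(-3921\right) \frac{871028}{37871} = - \frac{3415300788}{37871}$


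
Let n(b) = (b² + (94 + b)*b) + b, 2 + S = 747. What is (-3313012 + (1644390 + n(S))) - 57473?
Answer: -545270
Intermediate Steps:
S = 745 (S = -2 + 747 = 745)
n(b) = b + b² + b*(94 + b) (n(b) = (b² + b*(94 + b)) + b = b + b² + b*(94 + b))
(-3313012 + (1644390 + n(S))) - 57473 = (-3313012 + (1644390 + 745*(95 + 2*745))) - 57473 = (-3313012 + (1644390 + 745*(95 + 1490))) - 57473 = (-3313012 + (1644390 + 745*1585)) - 57473 = (-3313012 + (1644390 + 1180825)) - 57473 = (-3313012 + 2825215) - 57473 = -487797 - 57473 = -545270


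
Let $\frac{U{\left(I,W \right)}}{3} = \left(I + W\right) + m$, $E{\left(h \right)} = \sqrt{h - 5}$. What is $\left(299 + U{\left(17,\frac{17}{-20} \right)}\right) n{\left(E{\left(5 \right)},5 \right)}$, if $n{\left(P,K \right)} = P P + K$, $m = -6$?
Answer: $\frac{6589}{4} \approx 1647.3$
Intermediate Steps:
$E{\left(h \right)} = \sqrt{-5 + h}$
$n{\left(P,K \right)} = K + P^{2}$ ($n{\left(P,K \right)} = P^{2} + K = K + P^{2}$)
$U{\left(I,W \right)} = -18 + 3 I + 3 W$ ($U{\left(I,W \right)} = 3 \left(\left(I + W\right) - 6\right) = 3 \left(-6 + I + W\right) = -18 + 3 I + 3 W$)
$\left(299 + U{\left(17,\frac{17}{-20} \right)}\right) n{\left(E{\left(5 \right)},5 \right)} = \left(299 + \left(-18 + 3 \cdot 17 + 3 \frac{17}{-20}\right)\right) \left(5 + \left(\sqrt{-5 + 5}\right)^{2}\right) = \left(299 + \left(-18 + 51 + 3 \cdot 17 \left(- \frac{1}{20}\right)\right)\right) \left(5 + \left(\sqrt{0}\right)^{2}\right) = \left(299 + \left(-18 + 51 + 3 \left(- \frac{17}{20}\right)\right)\right) \left(5 + 0^{2}\right) = \left(299 - - \frac{609}{20}\right) \left(5 + 0\right) = \left(299 + \frac{609}{20}\right) 5 = \frac{6589}{20} \cdot 5 = \frac{6589}{4}$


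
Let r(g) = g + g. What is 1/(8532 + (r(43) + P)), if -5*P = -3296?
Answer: 5/46386 ≈ 0.00010779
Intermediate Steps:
P = 3296/5 (P = -⅕*(-3296) = 3296/5 ≈ 659.20)
r(g) = 2*g
1/(8532 + (r(43) + P)) = 1/(8532 + (2*43 + 3296/5)) = 1/(8532 + (86 + 3296/5)) = 1/(8532 + 3726/5) = 1/(46386/5) = 5/46386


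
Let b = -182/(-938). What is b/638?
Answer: 13/42746 ≈ 0.00030412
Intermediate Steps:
b = 13/67 (b = -182*(-1/938) = 13/67 ≈ 0.19403)
b/638 = (13/67)/638 = (13/67)*(1/638) = 13/42746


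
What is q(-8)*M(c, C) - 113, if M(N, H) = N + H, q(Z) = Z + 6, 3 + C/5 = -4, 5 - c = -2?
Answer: -57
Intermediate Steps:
c = 7 (c = 5 - 1*(-2) = 5 + 2 = 7)
C = -35 (C = -15 + 5*(-4) = -15 - 20 = -35)
q(Z) = 6 + Z
M(N, H) = H + N
q(-8)*M(c, C) - 113 = (6 - 8)*(-35 + 7) - 113 = -2*(-28) - 113 = 56 - 113 = -57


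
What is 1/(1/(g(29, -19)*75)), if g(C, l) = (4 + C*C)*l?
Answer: -1204125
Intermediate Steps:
g(C, l) = l*(4 + C²) (g(C, l) = (4 + C²)*l = l*(4 + C²))
1/(1/(g(29, -19)*75)) = 1/(1/(-19*(4 + 29²)*75)) = 1/(1/(-19*(4 + 841)*75)) = 1/(1/(-19*845*75)) = 1/(1/(-16055*75)) = 1/(1/(-1204125)) = 1/(-1/1204125) = -1204125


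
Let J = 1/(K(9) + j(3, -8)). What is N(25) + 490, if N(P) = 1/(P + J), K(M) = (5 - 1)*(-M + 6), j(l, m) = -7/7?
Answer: 158773/324 ≈ 490.04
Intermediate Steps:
j(l, m) = -1 (j(l, m) = -7*⅐ = -1)
K(M) = 24 - 4*M (K(M) = 4*(6 - M) = 24 - 4*M)
J = -1/13 (J = 1/((24 - 4*9) - 1) = 1/((24 - 36) - 1) = 1/(-12 - 1) = 1/(-13) = -1/13 ≈ -0.076923)
N(P) = 1/(-1/13 + P) (N(P) = 1/(P - 1/13) = 1/(-1/13 + P))
N(25) + 490 = 13/(-1 + 13*25) + 490 = 13/(-1 + 325) + 490 = 13/324 + 490 = 158773/324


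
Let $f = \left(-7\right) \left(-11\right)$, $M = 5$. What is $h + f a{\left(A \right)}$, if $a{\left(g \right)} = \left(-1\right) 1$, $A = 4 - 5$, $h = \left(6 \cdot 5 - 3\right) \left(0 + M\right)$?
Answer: $58$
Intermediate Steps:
$h = 135$ ($h = \left(6 \cdot 5 - 3\right) \left(0 + 5\right) = \left(30 - 3\right) 5 = 27 \cdot 5 = 135$)
$A = -1$
$a{\left(g \right)} = -1$
$f = 77$
$h + f a{\left(A \right)} = 135 + 77 \left(-1\right) = 135 - 77 = 58$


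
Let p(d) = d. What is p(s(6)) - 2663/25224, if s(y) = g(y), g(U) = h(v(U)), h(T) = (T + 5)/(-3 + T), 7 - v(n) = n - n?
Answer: 73009/25224 ≈ 2.8944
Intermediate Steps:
v(n) = 7 (v(n) = 7 - (n - n) = 7 - 1*0 = 7 + 0 = 7)
h(T) = (5 + T)/(-3 + T)
g(U) = 3 (g(U) = (5 + 7)/(-3 + 7) = 12/4 = (1/4)*12 = 3)
s(y) = 3
p(s(6)) - 2663/25224 = 3 - 2663/25224 = 73009/25224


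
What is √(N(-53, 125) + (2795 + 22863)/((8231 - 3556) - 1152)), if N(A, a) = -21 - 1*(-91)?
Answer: 6*√26644449/3523 ≈ 8.7911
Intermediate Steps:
N(A, a) = 70 (N(A, a) = -21 + 91 = 70)
√(N(-53, 125) + (2795 + 22863)/((8231 - 3556) - 1152)) = √(70 + (2795 + 22863)/((8231 - 3556) - 1152)) = √(70 + 25658/(4675 - 1152)) = √(70 + 25658/3523) = √(272268/3523) = 6*√26644449/3523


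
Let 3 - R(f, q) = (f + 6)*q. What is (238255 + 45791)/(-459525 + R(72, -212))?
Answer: -47341/73831 ≈ -0.64121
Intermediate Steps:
R(f, q) = 3 - q*(6 + f) (R(f, q) = 3 - (f + 6)*q = 3 - (6 + f)*q = 3 - q*(6 + f))
(238255 + 45791)/(-459525 + R(72, -212)) = (238255 + 45791)/(-459525 + (3 - 6*(-212) - 1*72*(-212))) = 284046/(-459525 + (3 + 1272 + 15264)) = 284046/(-459525 + 16539) = 284046/(-442986) = 284046*(-1/442986) = -47341/73831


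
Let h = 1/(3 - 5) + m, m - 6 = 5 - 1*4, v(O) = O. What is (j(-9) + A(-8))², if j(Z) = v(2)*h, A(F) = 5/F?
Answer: 9801/64 ≈ 153.14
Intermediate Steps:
m = 7 (m = 6 + (5 - 1*4) = 6 + (5 - 4) = 6 + 1 = 7)
h = 13/2 (h = 1/(3 - 5) + 7 = 1/(-2) + 7 = -½ + 7 = 13/2 ≈ 6.5000)
j(Z) = 13 (j(Z) = 2*(13/2) = 13)
(j(-9) + A(-8))² = (13 + 5/(-8))² = (13 + 5*(-⅛))² = (13 - 5/8)² = (99/8)² = 9801/64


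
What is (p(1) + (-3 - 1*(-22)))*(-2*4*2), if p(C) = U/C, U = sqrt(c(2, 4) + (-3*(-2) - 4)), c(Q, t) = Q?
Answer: -336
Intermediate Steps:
U = 2 (U = sqrt(2 + (-3*(-2) - 4)) = sqrt(2 + (6 - 4)) = sqrt(2 + 2) = sqrt(4) = 2)
p(C) = 2/C
(p(1) + (-3 - 1*(-22)))*(-2*4*2) = (2/1 + (-3 - 1*(-22)))*(-2*4*2) = (2*1 + (-3 + 22))*(-8*2) = (2 + 19)*(-16) = 21*(-16) = -336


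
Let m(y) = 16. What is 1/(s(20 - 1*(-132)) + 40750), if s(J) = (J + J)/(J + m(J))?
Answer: 21/855788 ≈ 2.4539e-5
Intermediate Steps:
s(J) = 2*J/(16 + J) (s(J) = (J + J)/(J + 16) = (2*J)/(16 + J) = 2*J/(16 + J))
1/(s(20 - 1*(-132)) + 40750) = 1/(2*(20 - 1*(-132))/(16 + (20 - 1*(-132))) + 40750) = 1/(2*(20 + 132)/(16 + (20 + 132)) + 40750) = 1/(2*152/(16 + 152) + 40750) = 1/(2*152/168 + 40750) = 1/(2*152*(1/168) + 40750) = 1/(38/21 + 40750) = 1/(855788/21) = 21/855788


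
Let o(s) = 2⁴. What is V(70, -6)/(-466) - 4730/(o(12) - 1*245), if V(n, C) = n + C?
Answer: 1094762/53357 ≈ 20.518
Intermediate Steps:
o(s) = 16
V(n, C) = C + n
V(70, -6)/(-466) - 4730/(o(12) - 1*245) = (-6 + 70)/(-466) - 4730/(16 - 1*245) = 64*(-1/466) - 4730/(16 - 245) = -32/233 - 4730/(-229) = -32/233 - 4730*(-1/229) = -32/233 + 4730/229 = 1094762/53357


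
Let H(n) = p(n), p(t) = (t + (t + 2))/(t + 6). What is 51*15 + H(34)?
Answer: 3067/4 ≈ 766.75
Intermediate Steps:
p(t) = (2 + 2*t)/(6 + t) (p(t) = (t + (2 + t))/(6 + t) = (2 + 2*t)/(6 + t))
H(n) = 2*(1 + n)/(6 + n)
51*15 + H(34) = 51*15 + 2*(1 + 34)/(6 + 34) = 765 + 2*35/40 = 765 + 2*(1/40)*35 = 765 + 7/4 = 3067/4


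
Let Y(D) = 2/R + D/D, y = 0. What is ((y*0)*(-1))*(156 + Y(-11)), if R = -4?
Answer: 0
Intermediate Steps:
Y(D) = ½ (Y(D) = 2/(-4) + D/D = 2*(-¼) + 1 = -½ + 1 = ½)
((y*0)*(-1))*(156 + Y(-11)) = ((0*0)*(-1))*(156 + ½) = (0*(-1))*(313/2) = 0*(313/2) = 0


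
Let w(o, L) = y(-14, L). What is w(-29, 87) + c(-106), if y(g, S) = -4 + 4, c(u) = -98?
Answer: -98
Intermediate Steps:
y(g, S) = 0
w(o, L) = 0
w(-29, 87) + c(-106) = 0 - 98 = -98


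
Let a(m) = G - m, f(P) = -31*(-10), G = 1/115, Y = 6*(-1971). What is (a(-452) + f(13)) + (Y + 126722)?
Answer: 13300671/115 ≈ 1.1566e+5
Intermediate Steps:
Y = -11826
G = 1/115 ≈ 0.0086956
f(P) = 310
a(m) = 1/115 - m
(a(-452) + f(13)) + (Y + 126722) = ((1/115 - 1*(-452)) + 310) + (-11826 + 126722) = ((1/115 + 452) + 310) + 114896 = (51981/115 + 310) + 114896 = 87631/115 + 114896 = 13300671/115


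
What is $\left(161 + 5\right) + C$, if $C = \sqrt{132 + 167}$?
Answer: $166 + \sqrt{299} \approx 183.29$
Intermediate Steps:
$C = \sqrt{299} \approx 17.292$
$\left(161 + 5\right) + C = \left(161 + 5\right) + \sqrt{299} = 166 + \sqrt{299}$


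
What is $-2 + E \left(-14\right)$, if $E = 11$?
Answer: $-156$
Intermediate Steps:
$-2 + E \left(-14\right) = -2 + 11 \left(-14\right) = -2 - 154 = -156$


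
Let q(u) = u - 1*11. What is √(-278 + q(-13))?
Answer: I*√302 ≈ 17.378*I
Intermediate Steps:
q(u) = -11 + u (q(u) = u - 11 = -11 + u)
√(-278 + q(-13)) = √(-278 + (-11 - 13)) = √(-278 - 24) = √(-302) = I*√302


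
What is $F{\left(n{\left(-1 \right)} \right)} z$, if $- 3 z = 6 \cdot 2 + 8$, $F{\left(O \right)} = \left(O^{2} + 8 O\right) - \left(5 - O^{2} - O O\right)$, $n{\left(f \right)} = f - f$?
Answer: $\frac{100}{3} \approx 33.333$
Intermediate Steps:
$n{\left(f \right)} = 0$
$F{\left(O \right)} = -5 + 3 O^{2} + 8 O$ ($F{\left(O \right)} = \left(O^{2} + 8 O\right) + \left(\left(O^{2} + O^{2}\right) - 5\right) = \left(O^{2} + 8 O\right) + \left(2 O^{2} - 5\right) = \left(O^{2} + 8 O\right) + \left(-5 + 2 O^{2}\right) = -5 + 3 O^{2} + 8 O$)
$z = - \frac{20}{3}$ ($z = - \frac{6 \cdot 2 + 8}{3} = - \frac{12 + 8}{3} = \left(- \frac{1}{3}\right) 20 = - \frac{20}{3} \approx -6.6667$)
$F{\left(n{\left(-1 \right)} \right)} z = \left(-5 + 3 \cdot 0^{2} + 8 \cdot 0\right) \left(- \frac{20}{3}\right) = \left(-5 + 3 \cdot 0 + 0\right) \left(- \frac{20}{3}\right) = \left(-5 + 0 + 0\right) \left(- \frac{20}{3}\right) = \left(-5\right) \left(- \frac{20}{3}\right) = \frac{100}{3}$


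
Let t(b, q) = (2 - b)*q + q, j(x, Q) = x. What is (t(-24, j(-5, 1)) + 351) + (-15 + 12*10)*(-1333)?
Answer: -139749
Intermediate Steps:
t(b, q) = q + q*(2 - b) (t(b, q) = q*(2 - b) + q = q + q*(2 - b))
(t(-24, j(-5, 1)) + 351) + (-15 + 12*10)*(-1333) = (-5*(3 - 1*(-24)) + 351) + (-15 + 12*10)*(-1333) = (-5*(3 + 24) + 351) + (-15 + 120)*(-1333) = (-5*27 + 351) + 105*(-1333) = (-135 + 351) - 139965 = 216 - 139965 = -139749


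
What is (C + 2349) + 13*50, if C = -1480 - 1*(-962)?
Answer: 2481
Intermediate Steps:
C = -518 (C = -1480 + 962 = -518)
(C + 2349) + 13*50 = (-518 + 2349) + 13*50 = 1831 + 650 = 2481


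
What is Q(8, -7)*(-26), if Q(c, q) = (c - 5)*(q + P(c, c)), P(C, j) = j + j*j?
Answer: -5070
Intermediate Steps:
P(C, j) = j + j**2
Q(c, q) = (-5 + c)*(q + c*(1 + c)) (Q(c, q) = (c - 5)*(q + c*(1 + c)) = (-5 + c)*(q + c*(1 + c)))
Q(8, -7)*(-26) = (8**3 - 5*8 - 5*(-7) - 4*8**2 + 8*(-7))*(-26) = (512 - 40 + 35 - 4*64 - 56)*(-26) = (512 - 40 + 35 - 256 - 56)*(-26) = 195*(-26) = -5070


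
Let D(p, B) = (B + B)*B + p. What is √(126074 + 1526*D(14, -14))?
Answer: √745630 ≈ 863.50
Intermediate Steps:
D(p, B) = p + 2*B² (D(p, B) = (2*B)*B + p = 2*B² + p = p + 2*B²)
√(126074 + 1526*D(14, -14)) = √(126074 + 1526*(14 + 2*(-14)²)) = √(126074 + 1526*(14 + 2*196)) = √(126074 + 1526*(14 + 392)) = √(126074 + 1526*406) = √(126074 + 619556) = √745630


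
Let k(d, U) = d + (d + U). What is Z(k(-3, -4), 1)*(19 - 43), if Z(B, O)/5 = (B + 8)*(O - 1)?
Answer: 0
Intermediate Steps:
k(d, U) = U + 2*d (k(d, U) = d + (U + d) = U + 2*d)
Z(B, O) = 5*(-1 + O)*(8 + B) (Z(B, O) = 5*((B + 8)*(O - 1)) = 5*((8 + B)*(-1 + O)) = 5*((-1 + O)*(8 + B)) = 5*(-1 + O)*(8 + B))
Z(k(-3, -4), 1)*(19 - 43) = (-40 - 5*(-4 + 2*(-3)) + 40*1 + 5*(-4 + 2*(-3))*1)*(19 - 43) = (-40 - 5*(-4 - 6) + 40 + 5*(-4 - 6)*1)*(-24) = (-40 - 5*(-10) + 40 + 5*(-10)*1)*(-24) = (-40 + 50 + 40 - 50)*(-24) = 0*(-24) = 0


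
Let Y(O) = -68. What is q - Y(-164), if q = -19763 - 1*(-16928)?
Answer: -2767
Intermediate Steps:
q = -2835 (q = -19763 + 16928 = -2835)
q - Y(-164) = -2835 - 1*(-68) = -2835 + 68 = -2767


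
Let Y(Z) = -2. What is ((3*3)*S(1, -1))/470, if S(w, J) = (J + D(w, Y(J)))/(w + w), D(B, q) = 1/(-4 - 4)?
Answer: -81/7520 ≈ -0.010771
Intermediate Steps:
D(B, q) = -⅛ (D(B, q) = 1/(-8) = -⅛)
S(w, J) = (-⅛ + J)/(2*w) (S(w, J) = (J - ⅛)/(w + w) = (-⅛ + J)/((2*w)) = (-⅛ + J)*(1/(2*w)) = (-⅛ + J)/(2*w))
((3*3)*S(1, -1))/470 = ((3*3)*((1/16)*(-1 + 8*(-1))/1))/470 = (9*((1/16)*1*(-1 - 8)))*(1/470) = (9*((1/16)*1*(-9)))*(1/470) = (9*(-9/16))*(1/470) = -81/16*1/470 = -81/7520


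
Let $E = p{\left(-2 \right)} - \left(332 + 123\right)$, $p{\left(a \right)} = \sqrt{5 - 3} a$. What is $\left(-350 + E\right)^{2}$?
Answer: $648033 + 3220 \sqrt{2} \approx 6.5259 \cdot 10^{5}$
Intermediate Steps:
$p{\left(a \right)} = a \sqrt{2}$ ($p{\left(a \right)} = \sqrt{2} a = a \sqrt{2}$)
$E = -455 - 2 \sqrt{2}$ ($E = - 2 \sqrt{2} - \left(332 + 123\right) = - 2 \sqrt{2} - 455 = -455 - 2 \sqrt{2} \approx -457.83$)
$\left(-350 + E\right)^{2} = \left(-350 - \left(455 + 2 \sqrt{2}\right)\right)^{2} = \left(-805 - 2 \sqrt{2}\right)^{2}$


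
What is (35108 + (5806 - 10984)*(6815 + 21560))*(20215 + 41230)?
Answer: -9025695497690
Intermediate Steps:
(35108 + (5806 - 10984)*(6815 + 21560))*(20215 + 41230) = (35108 - 5178*28375)*61445 = (35108 - 146925750)*61445 = -146890642*61445 = -9025695497690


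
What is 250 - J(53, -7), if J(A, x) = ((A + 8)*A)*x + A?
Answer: 22828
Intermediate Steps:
J(A, x) = A + A*x*(8 + A) (J(A, x) = ((8 + A)*A)*x + A = (A*(8 + A))*x + A = A*x*(8 + A) + A = A + A*x*(8 + A))
250 - J(53, -7) = 250 - 53*(1 + 8*(-7) + 53*(-7)) = 250 - 53*(1 - 56 - 371) = 250 - 53*(-426) = 250 - 1*(-22578) = 250 + 22578 = 22828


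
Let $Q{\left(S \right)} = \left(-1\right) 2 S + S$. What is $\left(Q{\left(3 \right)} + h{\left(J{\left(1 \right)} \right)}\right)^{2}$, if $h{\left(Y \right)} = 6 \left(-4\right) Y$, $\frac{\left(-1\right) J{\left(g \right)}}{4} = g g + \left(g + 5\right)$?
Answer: $447561$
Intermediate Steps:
$J{\left(g \right)} = -20 - 4 g - 4 g^{2}$ ($J{\left(g \right)} = - 4 \left(g g + \left(g + 5\right)\right) = - 4 \left(g^{2} + \left(5 + g\right)\right) = - 4 \left(5 + g + g^{2}\right) = -20 - 4 g - 4 g^{2}$)
$Q{\left(S \right)} = - S$ ($Q{\left(S \right)} = - 2 S + S = - S$)
$h{\left(Y \right)} = - 24 Y$
$\left(Q{\left(3 \right)} + h{\left(J{\left(1 \right)} \right)}\right)^{2} = \left(\left(-1\right) 3 - 24 \left(-20 - 4 - 4 \cdot 1^{2}\right)\right)^{2} = \left(-3 - 24 \left(-20 - 4 - 4\right)\right)^{2} = \left(-3 - -672\right)^{2} = \left(-3 + 672\right)^{2} = 669^{2} = 447561$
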